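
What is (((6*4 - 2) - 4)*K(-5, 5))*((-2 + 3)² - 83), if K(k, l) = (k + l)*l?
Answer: 0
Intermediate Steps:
K(k, l) = l*(k + l)
(((6*4 - 2) - 4)*K(-5, 5))*((-2 + 3)² - 83) = (((6*4 - 2) - 4)*(5*(-5 + 5)))*((-2 + 3)² - 83) = (((24 - 2) - 4)*(5*0))*(1² - 83) = ((22 - 4)*0)*(1 - 83) = (18*0)*(-82) = 0*(-82) = 0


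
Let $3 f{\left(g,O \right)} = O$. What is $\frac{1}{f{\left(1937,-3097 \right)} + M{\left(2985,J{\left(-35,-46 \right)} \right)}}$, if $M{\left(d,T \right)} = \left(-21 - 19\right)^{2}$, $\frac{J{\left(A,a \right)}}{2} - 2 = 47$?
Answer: $\frac{3}{1703} \approx 0.0017616$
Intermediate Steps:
$J{\left(A,a \right)} = 98$ ($J{\left(A,a \right)} = 4 + 2 \cdot 47 = 4 + 94 = 98$)
$f{\left(g,O \right)} = \frac{O}{3}$
$M{\left(d,T \right)} = 1600$ ($M{\left(d,T \right)} = \left(-40\right)^{2} = 1600$)
$\frac{1}{f{\left(1937,-3097 \right)} + M{\left(2985,J{\left(-35,-46 \right)} \right)}} = \frac{1}{\frac{1}{3} \left(-3097\right) + 1600} = \frac{1}{- \frac{3097}{3} + 1600} = \frac{1}{\frac{1703}{3}} = \frac{3}{1703}$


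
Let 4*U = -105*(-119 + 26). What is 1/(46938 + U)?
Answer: 4/197517 ≈ 2.0251e-5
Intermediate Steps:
U = 9765/4 (U = (-105*(-119 + 26))/4 = (-105*(-93))/4 = (1/4)*9765 = 9765/4 ≈ 2441.3)
1/(46938 + U) = 1/(46938 + 9765/4) = 1/(197517/4) = 4/197517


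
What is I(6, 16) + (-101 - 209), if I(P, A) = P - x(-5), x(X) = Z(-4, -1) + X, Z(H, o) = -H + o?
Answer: -302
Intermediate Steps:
Z(H, o) = o - H
x(X) = 3 + X (x(X) = (-1 - 1*(-4)) + X = (-1 + 4) + X = 3 + X)
I(P, A) = 2 + P (I(P, A) = P - (3 - 5) = P - 1*(-2) = P + 2 = 2 + P)
I(6, 16) + (-101 - 209) = (2 + 6) + (-101 - 209) = 8 - 310 = -302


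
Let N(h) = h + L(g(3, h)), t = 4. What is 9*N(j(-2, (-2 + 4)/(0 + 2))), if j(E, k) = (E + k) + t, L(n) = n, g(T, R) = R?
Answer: 54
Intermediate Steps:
j(E, k) = 4 + E + k (j(E, k) = (E + k) + 4 = 4 + E + k)
N(h) = 2*h (N(h) = h + h = 2*h)
9*N(j(-2, (-2 + 4)/(0 + 2))) = 9*(2*(4 - 2 + (-2 + 4)/(0 + 2))) = 9*(2*(4 - 2 + 2/2)) = 9*(2*(4 - 2 + 2*(½))) = 9*(2*(4 - 2 + 1)) = 9*(2*3) = 9*6 = 54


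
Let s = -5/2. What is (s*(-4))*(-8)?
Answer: -80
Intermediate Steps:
s = -5/2 (s = -5*½ = -5/2 ≈ -2.5000)
(s*(-4))*(-8) = -5/2*(-4)*(-8) = 10*(-8) = -80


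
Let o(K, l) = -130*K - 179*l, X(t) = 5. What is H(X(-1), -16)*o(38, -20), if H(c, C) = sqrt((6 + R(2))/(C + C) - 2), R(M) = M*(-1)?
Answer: -340*I*sqrt(34) ≈ -1982.5*I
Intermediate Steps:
R(M) = -M
o(K, l) = -179*l - 130*K
H(c, C) = sqrt(-2 + 2/C) (H(c, C) = sqrt((6 - 1*2)/(C + C) - 2) = sqrt((6 - 2)/((2*C)) - 2) = sqrt(4*(1/(2*C)) - 2) = sqrt(2/C - 2) = sqrt(-2 + 2/C))
H(X(-1), -16)*o(38, -20) = (sqrt(2)*sqrt((1 - 1*(-16))/(-16)))*(-179*(-20) - 130*38) = (sqrt(2)*sqrt(-(1 + 16)/16))*(3580 - 4940) = (sqrt(2)*sqrt(-1/16*17))*(-1360) = (sqrt(2)*sqrt(-17/16))*(-1360) = (sqrt(2)*(I*sqrt(17)/4))*(-1360) = (I*sqrt(34)/4)*(-1360) = -340*I*sqrt(34)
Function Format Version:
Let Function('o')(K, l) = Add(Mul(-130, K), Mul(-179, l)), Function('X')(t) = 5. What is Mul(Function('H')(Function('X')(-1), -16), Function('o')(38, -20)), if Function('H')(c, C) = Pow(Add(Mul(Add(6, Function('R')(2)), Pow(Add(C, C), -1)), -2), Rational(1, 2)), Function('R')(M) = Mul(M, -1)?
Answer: Mul(-340, I, Pow(34, Rational(1, 2))) ≈ Mul(-1982.5, I)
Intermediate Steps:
Function('R')(M) = Mul(-1, M)
Function('o')(K, l) = Add(Mul(-179, l), Mul(-130, K))
Function('H')(c, C) = Pow(Add(-2, Mul(2, Pow(C, -1))), Rational(1, 2)) (Function('H')(c, C) = Pow(Add(Mul(Add(6, Mul(-1, 2)), Pow(Add(C, C), -1)), -2), Rational(1, 2)) = Pow(Add(Mul(Add(6, -2), Pow(Mul(2, C), -1)), -2), Rational(1, 2)) = Pow(Add(Mul(4, Mul(Rational(1, 2), Pow(C, -1))), -2), Rational(1, 2)) = Pow(Add(Mul(2, Pow(C, -1)), -2), Rational(1, 2)) = Pow(Add(-2, Mul(2, Pow(C, -1))), Rational(1, 2)))
Mul(Function('H')(Function('X')(-1), -16), Function('o')(38, -20)) = Mul(Mul(Pow(2, Rational(1, 2)), Pow(Mul(Pow(-16, -1), Add(1, Mul(-1, -16))), Rational(1, 2))), Add(Mul(-179, -20), Mul(-130, 38))) = Mul(Mul(Pow(2, Rational(1, 2)), Pow(Mul(Rational(-1, 16), Add(1, 16)), Rational(1, 2))), Add(3580, -4940)) = Mul(Mul(Pow(2, Rational(1, 2)), Pow(Mul(Rational(-1, 16), 17), Rational(1, 2))), -1360) = Mul(Mul(Pow(2, Rational(1, 2)), Pow(Rational(-17, 16), Rational(1, 2))), -1360) = Mul(Mul(Pow(2, Rational(1, 2)), Mul(Rational(1, 4), I, Pow(17, Rational(1, 2)))), -1360) = Mul(Mul(Rational(1, 4), I, Pow(34, Rational(1, 2))), -1360) = Mul(-340, I, Pow(34, Rational(1, 2)))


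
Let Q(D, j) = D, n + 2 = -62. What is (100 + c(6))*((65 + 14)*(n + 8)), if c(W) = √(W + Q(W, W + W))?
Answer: -442400 - 8848*√3 ≈ -4.5773e+5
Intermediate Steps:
n = -64 (n = -2 - 62 = -64)
c(W) = √2*√W (c(W) = √(W + W) = √(2*W) = √2*√W)
(100 + c(6))*((65 + 14)*(n + 8)) = (100 + √2*√6)*((65 + 14)*(-64 + 8)) = (100 + 2*√3)*(79*(-56)) = (100 + 2*√3)*(-4424) = -442400 - 8848*√3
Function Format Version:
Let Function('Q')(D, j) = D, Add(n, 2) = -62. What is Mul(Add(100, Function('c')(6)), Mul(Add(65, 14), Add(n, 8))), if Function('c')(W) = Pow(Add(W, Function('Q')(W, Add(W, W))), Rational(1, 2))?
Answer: Add(-442400, Mul(-8848, Pow(3, Rational(1, 2)))) ≈ -4.5773e+5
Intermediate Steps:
n = -64 (n = Add(-2, -62) = -64)
Function('c')(W) = Mul(Pow(2, Rational(1, 2)), Pow(W, Rational(1, 2))) (Function('c')(W) = Pow(Add(W, W), Rational(1, 2)) = Pow(Mul(2, W), Rational(1, 2)) = Mul(Pow(2, Rational(1, 2)), Pow(W, Rational(1, 2))))
Mul(Add(100, Function('c')(6)), Mul(Add(65, 14), Add(n, 8))) = Mul(Add(100, Mul(Pow(2, Rational(1, 2)), Pow(6, Rational(1, 2)))), Mul(Add(65, 14), Add(-64, 8))) = Mul(Add(100, Mul(2, Pow(3, Rational(1, 2)))), Mul(79, -56)) = Mul(Add(100, Mul(2, Pow(3, Rational(1, 2)))), -4424) = Add(-442400, Mul(-8848, Pow(3, Rational(1, 2))))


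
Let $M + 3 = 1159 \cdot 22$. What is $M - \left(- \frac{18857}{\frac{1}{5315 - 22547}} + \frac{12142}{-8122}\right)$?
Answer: $- \frac{1319493327998}{4061} \approx -3.2492 \cdot 10^{8}$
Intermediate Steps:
$M = 25495$ ($M = -3 + 1159 \cdot 22 = -3 + 25498 = 25495$)
$M - \left(- \frac{18857}{\frac{1}{5315 - 22547}} + \frac{12142}{-8122}\right) = 25495 - \left(- \frac{18857}{\frac{1}{5315 - 22547}} + \frac{12142}{-8122}\right) = 25495 - \left(- \frac{18857}{\frac{1}{-17232}} + 12142 \left(- \frac{1}{8122}\right)\right) = 25495 - \left(- \frac{18857}{- \frac{1}{17232}} - \frac{6071}{4061}\right) = 25495 - \left(\left(-18857\right) \left(-17232\right) - \frac{6071}{4061}\right) = 25495 - \left(324943824 - \frac{6071}{4061}\right) = 25495 - \frac{1319596863193}{4061} = - \frac{1319493327998}{4061}$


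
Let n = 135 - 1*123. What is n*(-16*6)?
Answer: -1152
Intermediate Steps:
n = 12 (n = 135 - 123 = 12)
n*(-16*6) = 12*(-16*6) = 12*(-96) = -1152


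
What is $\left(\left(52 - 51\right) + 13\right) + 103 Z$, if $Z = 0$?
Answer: $14$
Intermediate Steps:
$\left(\left(52 - 51\right) + 13\right) + 103 Z = \left(\left(52 - 51\right) + 13\right) + 103 \cdot 0 = \left(1 + 13\right) + 0 = 14 + 0 = 14$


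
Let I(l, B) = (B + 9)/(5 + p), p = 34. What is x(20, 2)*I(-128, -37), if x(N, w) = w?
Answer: -56/39 ≈ -1.4359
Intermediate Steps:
I(l, B) = 3/13 + B/39 (I(l, B) = (B + 9)/(5 + 34) = (9 + B)/39 = (9 + B)*(1/39) = 3/13 + B/39)
x(20, 2)*I(-128, -37) = 2*(3/13 + (1/39)*(-37)) = 2*(3/13 - 37/39) = 2*(-28/39) = -56/39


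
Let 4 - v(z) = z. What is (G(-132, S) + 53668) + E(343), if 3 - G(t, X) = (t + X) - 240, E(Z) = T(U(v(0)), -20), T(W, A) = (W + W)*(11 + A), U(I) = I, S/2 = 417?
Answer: 53137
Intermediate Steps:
S = 834 (S = 2*417 = 834)
v(z) = 4 - z
T(W, A) = 2*W*(11 + A) (T(W, A) = (2*W)*(11 + A) = 2*W*(11 + A))
E(Z) = -72 (E(Z) = 2*(4 - 1*0)*(11 - 20) = 2*(4 + 0)*(-9) = 2*4*(-9) = -72)
G(t, X) = 243 - X - t (G(t, X) = 3 - ((t + X) - 240) = 3 - ((X + t) - 240) = 3 - (-240 + X + t) = 3 + (240 - X - t) = 243 - X - t)
(G(-132, S) + 53668) + E(343) = ((243 - 1*834 - 1*(-132)) + 53668) - 72 = ((243 - 834 + 132) + 53668) - 72 = (-459 + 53668) - 72 = 53209 - 72 = 53137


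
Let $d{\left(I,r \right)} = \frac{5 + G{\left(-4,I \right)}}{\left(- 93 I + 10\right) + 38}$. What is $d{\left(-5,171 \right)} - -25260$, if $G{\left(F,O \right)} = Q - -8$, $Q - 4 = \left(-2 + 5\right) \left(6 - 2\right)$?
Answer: $\frac{12958409}{513} \approx 25260.0$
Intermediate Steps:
$Q = 16$ ($Q = 4 + \left(-2 + 5\right) \left(6 - 2\right) = 4 + 3 \cdot 4 = 4 + 12 = 16$)
$G{\left(F,O \right)} = 24$ ($G{\left(F,O \right)} = 16 - -8 = 16 + 8 = 24$)
$d{\left(I,r \right)} = \frac{29}{48 - 93 I}$ ($d{\left(I,r \right)} = \frac{5 + 24}{\left(- 93 I + 10\right) + 38} = \frac{29}{\left(10 - 93 I\right) + 38} = \frac{29}{48 - 93 I}$)
$d{\left(-5,171 \right)} - -25260 = - \frac{29}{-48 + 93 \left(-5\right)} - -25260 = - \frac{29}{-48 - 465} + 25260 = - \frac{29}{-513} + 25260 = \left(-29\right) \left(- \frac{1}{513}\right) + 25260 = \frac{29}{513} + 25260 = \frac{12958409}{513}$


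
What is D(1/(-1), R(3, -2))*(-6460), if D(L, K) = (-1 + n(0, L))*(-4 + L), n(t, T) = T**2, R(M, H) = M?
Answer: 0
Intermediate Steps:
D(L, K) = (-1 + L**2)*(-4 + L)
D(1/(-1), R(3, -2))*(-6460) = (4 + (1/(-1))**3 - 1/(-1) - 4*(1/(-1))**2)*(-6460) = (4 + (-1)**3 - 1*(-1) - 4*(-1)**2)*(-6460) = (4 - 1 + 1 - 4*1)*(-6460) = (4 - 1 + 1 - 4)*(-6460) = 0*(-6460) = 0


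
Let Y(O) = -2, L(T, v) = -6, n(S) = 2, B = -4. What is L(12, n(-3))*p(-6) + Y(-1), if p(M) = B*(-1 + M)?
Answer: -170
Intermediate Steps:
p(M) = 4 - 4*M (p(M) = -4*(-1 + M) = 4 - 4*M)
L(12, n(-3))*p(-6) + Y(-1) = -6*(4 - 4*(-6)) - 2 = -6*(4 + 24) - 2 = -6*28 - 2 = -168 - 2 = -170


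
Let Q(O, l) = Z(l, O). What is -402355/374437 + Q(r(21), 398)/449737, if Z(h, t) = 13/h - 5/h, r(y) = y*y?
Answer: -36009830698617/33511236440731 ≈ -1.0746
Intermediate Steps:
r(y) = y²
Z(h, t) = 8/h
Q(O, l) = 8/l
-402355/374437 + Q(r(21), 398)/449737 = -402355/374437 + (8/398)/449737 = -402355*1/374437 + (8*(1/398))*(1/449737) = -402355/374437 + (4/199)*(1/449737) = -402355/374437 + 4/89497663 = -36009830698617/33511236440731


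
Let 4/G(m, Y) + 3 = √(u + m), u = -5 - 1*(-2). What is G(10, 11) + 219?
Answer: 213 - 2*√7 ≈ 207.71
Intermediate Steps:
u = -3 (u = -5 + 2 = -3)
G(m, Y) = 4/(-3 + √(-3 + m))
G(10, 11) + 219 = 4/(-3 + √(-3 + 10)) + 219 = 4/(-3 + √7) + 219 = 219 + 4/(-3 + √7)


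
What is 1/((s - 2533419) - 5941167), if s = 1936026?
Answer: -1/6538560 ≈ -1.5294e-7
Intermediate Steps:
1/((s - 2533419) - 5941167) = 1/((1936026 - 2533419) - 5941167) = 1/(-597393 - 5941167) = 1/(-6538560) = -1/6538560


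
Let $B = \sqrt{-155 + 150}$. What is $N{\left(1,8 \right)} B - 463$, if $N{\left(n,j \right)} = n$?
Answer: $-463 + i \sqrt{5} \approx -463.0 + 2.2361 i$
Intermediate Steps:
$B = i \sqrt{5}$ ($B = \sqrt{-5} = i \sqrt{5} \approx 2.2361 i$)
$N{\left(1,8 \right)} B - 463 = 1 i \sqrt{5} - 463 = i \sqrt{5} - 463 = -463 + i \sqrt{5}$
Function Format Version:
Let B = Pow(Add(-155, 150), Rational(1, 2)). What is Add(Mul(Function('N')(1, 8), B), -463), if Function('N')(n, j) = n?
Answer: Add(-463, Mul(I, Pow(5, Rational(1, 2)))) ≈ Add(-463.00, Mul(2.2361, I))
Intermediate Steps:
B = Mul(I, Pow(5, Rational(1, 2))) (B = Pow(-5, Rational(1, 2)) = Mul(I, Pow(5, Rational(1, 2))) ≈ Mul(2.2361, I))
Add(Mul(Function('N')(1, 8), B), -463) = Add(Mul(1, Mul(I, Pow(5, Rational(1, 2)))), -463) = Add(Mul(I, Pow(5, Rational(1, 2))), -463) = Add(-463, Mul(I, Pow(5, Rational(1, 2))))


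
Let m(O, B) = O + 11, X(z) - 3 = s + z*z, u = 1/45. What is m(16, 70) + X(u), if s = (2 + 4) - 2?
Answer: 68851/2025 ≈ 34.000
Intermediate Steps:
s = 4 (s = 6 - 2 = 4)
u = 1/45 ≈ 0.022222
X(z) = 7 + z**2 (X(z) = 3 + (4 + z*z) = 3 + (4 + z**2) = 7 + z**2)
m(O, B) = 11 + O
m(16, 70) + X(u) = (11 + 16) + (7 + (1/45)**2) = 27 + (7 + 1/2025) = 27 + 14176/2025 = 68851/2025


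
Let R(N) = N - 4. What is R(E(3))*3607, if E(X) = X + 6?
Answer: 18035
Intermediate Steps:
E(X) = 6 + X
R(N) = -4 + N
R(E(3))*3607 = (-4 + (6 + 3))*3607 = (-4 + 9)*3607 = 5*3607 = 18035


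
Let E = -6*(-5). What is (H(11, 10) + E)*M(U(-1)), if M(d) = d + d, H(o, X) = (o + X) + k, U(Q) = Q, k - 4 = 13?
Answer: -136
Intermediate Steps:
k = 17 (k = 4 + 13 = 17)
H(o, X) = 17 + X + o (H(o, X) = (o + X) + 17 = (X + o) + 17 = 17 + X + o)
M(d) = 2*d
E = 30
(H(11, 10) + E)*M(U(-1)) = ((17 + 10 + 11) + 30)*(2*(-1)) = (38 + 30)*(-2) = 68*(-2) = -136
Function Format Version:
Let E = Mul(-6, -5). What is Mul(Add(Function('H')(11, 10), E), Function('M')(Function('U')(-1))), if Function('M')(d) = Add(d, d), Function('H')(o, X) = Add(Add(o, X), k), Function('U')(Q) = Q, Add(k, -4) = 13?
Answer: -136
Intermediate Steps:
k = 17 (k = Add(4, 13) = 17)
Function('H')(o, X) = Add(17, X, o) (Function('H')(o, X) = Add(Add(o, X), 17) = Add(Add(X, o), 17) = Add(17, X, o))
Function('M')(d) = Mul(2, d)
E = 30
Mul(Add(Function('H')(11, 10), E), Function('M')(Function('U')(-1))) = Mul(Add(Add(17, 10, 11), 30), Mul(2, -1)) = Mul(Add(38, 30), -2) = Mul(68, -2) = -136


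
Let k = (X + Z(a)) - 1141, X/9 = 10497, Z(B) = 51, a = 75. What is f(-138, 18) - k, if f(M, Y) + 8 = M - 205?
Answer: -93734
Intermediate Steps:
X = 94473 (X = 9*10497 = 94473)
f(M, Y) = -213 + M (f(M, Y) = -8 + (M - 205) = -8 + (-205 + M) = -213 + M)
k = 93383 (k = (94473 + 51) - 1141 = 94524 - 1141 = 93383)
f(-138, 18) - k = (-213 - 138) - 1*93383 = -351 - 93383 = -93734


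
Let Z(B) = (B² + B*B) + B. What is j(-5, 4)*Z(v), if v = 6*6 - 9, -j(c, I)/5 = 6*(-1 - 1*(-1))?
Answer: 0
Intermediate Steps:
j(c, I) = 0 (j(c, I) = -30*(-1 - 1*(-1)) = -30*(-1 + 1) = -30*0 = -5*0 = 0)
v = 27 (v = 36 - 9 = 27)
Z(B) = B + 2*B² (Z(B) = (B² + B²) + B = 2*B² + B = B + 2*B²)
j(-5, 4)*Z(v) = 0*(27*(1 + 2*27)) = 0*(27*(1 + 54)) = 0*(27*55) = 0*1485 = 0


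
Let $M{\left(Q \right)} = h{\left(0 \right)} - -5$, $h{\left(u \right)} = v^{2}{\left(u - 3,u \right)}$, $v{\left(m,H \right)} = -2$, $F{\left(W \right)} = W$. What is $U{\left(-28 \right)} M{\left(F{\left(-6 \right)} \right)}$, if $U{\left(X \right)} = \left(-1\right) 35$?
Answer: $-315$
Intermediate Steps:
$h{\left(u \right)} = 4$ ($h{\left(u \right)} = \left(-2\right)^{2} = 4$)
$M{\left(Q \right)} = 9$ ($M{\left(Q \right)} = 4 - -5 = 4 + 5 = 9$)
$U{\left(X \right)} = -35$
$U{\left(-28 \right)} M{\left(F{\left(-6 \right)} \right)} = \left(-35\right) 9 = -315$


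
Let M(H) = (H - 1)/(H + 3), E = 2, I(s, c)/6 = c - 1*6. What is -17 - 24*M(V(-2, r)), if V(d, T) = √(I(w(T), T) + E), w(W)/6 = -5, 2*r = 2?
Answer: (-82*√7 + 27*I)/(-3*I + 2*√7) ≈ -33.216 - 13.729*I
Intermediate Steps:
r = 1 (r = (½)*2 = 1)
w(W) = -30 (w(W) = 6*(-5) = -30)
I(s, c) = -36 + 6*c (I(s, c) = 6*(c - 1*6) = 6*(c - 6) = 6*(-6 + c) = -36 + 6*c)
V(d, T) = √(-34 + 6*T) (V(d, T) = √((-36 + 6*T) + 2) = √(-34 + 6*T))
M(H) = (-1 + H)/(3 + H)
-17 - 24*M(V(-2, r)) = -17 - 24*(-1 + √(-34 + 6*1))/(3 + √(-34 + 6*1)) = -17 - 24*(-1 + √(-34 + 6))/(3 + √(-34 + 6)) = -17 - 24*(-1 + √(-28))/(3 + √(-28)) = -17 - 24*(-1 + 2*I*√7)/(3 + 2*I*√7)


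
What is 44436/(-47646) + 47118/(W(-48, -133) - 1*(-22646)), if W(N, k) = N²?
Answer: 94692169/99063975 ≈ 0.95587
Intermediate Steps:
44436/(-47646) + 47118/(W(-48, -133) - 1*(-22646)) = 44436/(-47646) + 47118/((-48)² - 1*(-22646)) = 44436*(-1/47646) + 47118/(2304 + 22646) = -7406/7941 + 47118/24950 = -7406/7941 + 47118*(1/24950) = -7406/7941 + 23559/12475 = 94692169/99063975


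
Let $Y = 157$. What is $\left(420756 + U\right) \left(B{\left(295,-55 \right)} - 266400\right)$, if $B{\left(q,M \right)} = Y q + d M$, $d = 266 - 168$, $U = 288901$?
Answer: $-160009912075$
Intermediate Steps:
$d = 98$ ($d = 266 - 168 = 98$)
$B{\left(q,M \right)} = 98 M + 157 q$ ($B{\left(q,M \right)} = 157 q + 98 M = 98 M + 157 q$)
$\left(420756 + U\right) \left(B{\left(295,-55 \right)} - 266400\right) = \left(420756 + 288901\right) \left(\left(98 \left(-55\right) + 157 \cdot 295\right) - 266400\right) = 709657 \left(\left(-5390 + 46315\right) - 266400\right) = 709657 \left(40925 - 266400\right) = 709657 \left(-225475\right) = -160009912075$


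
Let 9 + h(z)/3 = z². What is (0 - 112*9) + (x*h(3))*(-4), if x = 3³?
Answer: -1008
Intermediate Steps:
h(z) = -27 + 3*z²
x = 27
(0 - 112*9) + (x*h(3))*(-4) = (0 - 112*9) + (27*(-27 + 3*3²))*(-4) = (0 - 1008) + (27*(-27 + 3*9))*(-4) = -1008 + (27*(-27 + 27))*(-4) = -1008 + (27*0)*(-4) = -1008 + 0*(-4) = -1008 + 0 = -1008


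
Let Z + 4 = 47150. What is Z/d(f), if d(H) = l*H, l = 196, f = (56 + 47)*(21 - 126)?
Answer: -23573/1059870 ≈ -0.022241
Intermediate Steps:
Z = 47146 (Z = -4 + 47150 = 47146)
f = -10815 (f = 103*(-105) = -10815)
d(H) = 196*H
Z/d(f) = 47146/((196*(-10815))) = 47146/(-2119740) = 47146*(-1/2119740) = -23573/1059870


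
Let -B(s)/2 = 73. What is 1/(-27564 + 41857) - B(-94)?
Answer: 2086779/14293 ≈ 146.00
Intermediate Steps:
B(s) = -146 (B(s) = -2*73 = -146)
1/(-27564 + 41857) - B(-94) = 1/(-27564 + 41857) - 1*(-146) = 1/14293 + 146 = 2086779/14293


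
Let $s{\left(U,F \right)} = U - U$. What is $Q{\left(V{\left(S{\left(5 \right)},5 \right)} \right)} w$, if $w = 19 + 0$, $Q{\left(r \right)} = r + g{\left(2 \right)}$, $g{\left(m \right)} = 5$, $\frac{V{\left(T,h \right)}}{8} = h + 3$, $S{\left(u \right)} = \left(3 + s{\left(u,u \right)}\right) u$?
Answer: $1311$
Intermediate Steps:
$s{\left(U,F \right)} = 0$
$S{\left(u \right)} = 3 u$ ($S{\left(u \right)} = \left(3 + 0\right) u = 3 u$)
$V{\left(T,h \right)} = 24 + 8 h$ ($V{\left(T,h \right)} = 8 \left(h + 3\right) = 8 \left(3 + h\right) = 24 + 8 h$)
$Q{\left(r \right)} = 5 + r$ ($Q{\left(r \right)} = r + 5 = 5 + r$)
$w = 19$
$Q{\left(V{\left(S{\left(5 \right)},5 \right)} \right)} w = \left(5 + \left(24 + 8 \cdot 5\right)\right) 19 = \left(5 + \left(24 + 40\right)\right) 19 = \left(5 + 64\right) 19 = 69 \cdot 19 = 1311$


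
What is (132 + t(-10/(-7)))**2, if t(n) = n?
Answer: 872356/49 ≈ 17803.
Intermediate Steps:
(132 + t(-10/(-7)))**2 = (132 - 10/(-7))**2 = (132 - 10*(-1/7))**2 = (132 + 10/7)**2 = (934/7)**2 = 872356/49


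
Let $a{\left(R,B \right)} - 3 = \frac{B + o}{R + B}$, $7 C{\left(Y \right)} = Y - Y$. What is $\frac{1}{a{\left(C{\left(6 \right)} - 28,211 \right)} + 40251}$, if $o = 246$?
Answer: $\frac{183}{7366939} \approx 2.4841 \cdot 10^{-5}$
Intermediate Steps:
$C{\left(Y \right)} = 0$ ($C{\left(Y \right)} = \frac{Y - Y}{7} = \frac{1}{7} \cdot 0 = 0$)
$a{\left(R,B \right)} = 3 + \frac{246 + B}{B + R}$ ($a{\left(R,B \right)} = 3 + \frac{B + 246}{R + B} = 3 + \frac{246 + B}{B + R}$)
$\frac{1}{a{\left(C{\left(6 \right)} - 28,211 \right)} + 40251} = \frac{1}{\frac{246 + 3 \left(0 - 28\right) + 4 \cdot 211}{211 + \left(0 - 28\right)} + 40251} = \frac{1}{\frac{246 + 3 \left(0 - 28\right) + 844}{211 + \left(0 - 28\right)} + 40251} = \frac{1}{\frac{246 + 3 \left(-28\right) + 844}{211 - 28} + 40251} = \frac{1}{\frac{246 - 84 + 844}{183} + 40251} = \frac{1}{\frac{1}{183} \cdot 1006 + 40251} = \frac{1}{\frac{1006}{183} + 40251} = \frac{1}{\frac{7366939}{183}} = \frac{183}{7366939}$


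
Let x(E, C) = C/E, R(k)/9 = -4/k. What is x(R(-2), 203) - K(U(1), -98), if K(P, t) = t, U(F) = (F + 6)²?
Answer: 1967/18 ≈ 109.28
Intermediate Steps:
R(k) = -36/k (R(k) = 9*(-4/k) = -36/k)
U(F) = (6 + F)²
x(R(-2), 203) - K(U(1), -98) = 203/((-36/(-2))) - 1*(-98) = 203/((-36*(-½))) + 98 = 203/18 + 98 = 1967/18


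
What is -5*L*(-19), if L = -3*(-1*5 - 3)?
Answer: 2280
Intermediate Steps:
L = 24 (L = -3*(-5 - 3) = -3*(-8) = 24)
-5*L*(-19) = -5*24*(-19) = -120*(-19) = 2280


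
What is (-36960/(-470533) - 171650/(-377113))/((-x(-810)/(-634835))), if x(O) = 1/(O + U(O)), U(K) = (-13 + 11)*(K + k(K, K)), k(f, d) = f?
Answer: 20870958691440409500/25349158747 ≈ 8.2334e+8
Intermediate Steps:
U(K) = -4*K (U(K) = (-13 + 11)*(K + K) = -4*K)
x(O) = -1/(3*O) (x(O) = 1/(O - 4*O) = 1/(-3*O) = -1/(3*O))
(-36960/(-470533) - 171650/(-377113))/((-x(-810)/(-634835))) = (-36960/(-470533) - 171650/(-377113))/((-(-1)/(3*(-810))/(-634835))) = (-36960*(-1/470533) - 171650*(-1/377113))/((-(-1)*(-1)/(3*810)*(-1/634835))) = (5280/67219 + 171650/377113)/((-1*1/2430*(-1/634835))) = 13529297990/(25349158747*((-1/2430*(-1/634835)))) = 13529297990/(25349158747*(1/1542649050)) = (13529297990/25349158747)*1542649050 = 20870958691440409500/25349158747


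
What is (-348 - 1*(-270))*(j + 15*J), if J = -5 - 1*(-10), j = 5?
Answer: -6240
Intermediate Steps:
J = 5 (J = -5 + 10 = 5)
(-348 - 1*(-270))*(j + 15*J) = (-348 - 1*(-270))*(5 + 15*5) = (-348 + 270)*(5 + 75) = -78*80 = -6240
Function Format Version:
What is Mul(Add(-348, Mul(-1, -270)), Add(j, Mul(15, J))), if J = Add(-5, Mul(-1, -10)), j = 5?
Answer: -6240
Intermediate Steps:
J = 5 (J = Add(-5, 10) = 5)
Mul(Add(-348, Mul(-1, -270)), Add(j, Mul(15, J))) = Mul(Add(-348, Mul(-1, -270)), Add(5, Mul(15, 5))) = Mul(Add(-348, 270), Add(5, 75)) = Mul(-78, 80) = -6240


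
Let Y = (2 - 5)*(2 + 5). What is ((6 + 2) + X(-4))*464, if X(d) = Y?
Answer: -6032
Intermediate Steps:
Y = -21 (Y = -3*7 = -21)
X(d) = -21
((6 + 2) + X(-4))*464 = ((6 + 2) - 21)*464 = (8 - 21)*464 = -13*464 = -6032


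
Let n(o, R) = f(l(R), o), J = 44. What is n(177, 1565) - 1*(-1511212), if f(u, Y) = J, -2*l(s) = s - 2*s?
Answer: 1511256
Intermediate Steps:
l(s) = s/2 (l(s) = -(s - 2*s)/2 = -(-1)*s/2 = s/2)
f(u, Y) = 44
n(o, R) = 44
n(177, 1565) - 1*(-1511212) = 44 - 1*(-1511212) = 44 + 1511212 = 1511256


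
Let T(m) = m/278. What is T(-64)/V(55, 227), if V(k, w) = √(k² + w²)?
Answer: -16*√54554/3791503 ≈ -0.00098565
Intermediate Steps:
T(m) = m/278 (T(m) = m*(1/278) = m/278)
T(-64)/V(55, 227) = ((1/278)*(-64))/(√(55² + 227²)) = -32/(139*√(3025 + 51529)) = -32*√54554/54554/139 = -16*√54554/3791503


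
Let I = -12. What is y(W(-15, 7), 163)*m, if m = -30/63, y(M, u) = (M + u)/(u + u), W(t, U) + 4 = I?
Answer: -35/163 ≈ -0.21472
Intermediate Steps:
W(t, U) = -16 (W(t, U) = -4 - 12 = -16)
y(M, u) = (M + u)/(2*u) (y(M, u) = (M + u)/((2*u)) = (M + u)*(1/(2*u)) = (M + u)/(2*u))
m = -10/21 (m = -30*1/63 = -10/21 ≈ -0.47619)
y(W(-15, 7), 163)*m = ((1/2)*(-16 + 163)/163)*(-10/21) = ((1/2)*(1/163)*147)*(-10/21) = (147/326)*(-10/21) = -35/163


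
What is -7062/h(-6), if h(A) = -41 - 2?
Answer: 7062/43 ≈ 164.23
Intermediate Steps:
h(A) = -43
-7062/h(-6) = -7062/(-43) = -7062*(-1/43) = 7062/43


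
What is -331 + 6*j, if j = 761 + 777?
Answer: 8897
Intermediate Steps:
j = 1538
-331 + 6*j = -331 + 6*1538 = -331 + 9228 = 8897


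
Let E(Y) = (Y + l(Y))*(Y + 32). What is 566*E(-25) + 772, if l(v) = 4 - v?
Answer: 16620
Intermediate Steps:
E(Y) = 128 + 4*Y (E(Y) = (Y + (4 - Y))*(Y + 32) = 4*(32 + Y) = 128 + 4*Y)
566*E(-25) + 772 = 566*(128 + 4*(-25)) + 772 = 566*(128 - 100) + 772 = 566*28 + 772 = 15848 + 772 = 16620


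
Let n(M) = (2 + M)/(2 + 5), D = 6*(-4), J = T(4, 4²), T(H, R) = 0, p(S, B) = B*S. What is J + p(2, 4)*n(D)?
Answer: -176/7 ≈ -25.143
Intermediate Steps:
J = 0
D = -24
n(M) = 2/7 + M/7 (n(M) = (2 + M)/7 = (2 + M)*(⅐) = 2/7 + M/7)
J + p(2, 4)*n(D) = 0 + (4*2)*(2/7 + (⅐)*(-24)) = 0 + 8*(2/7 - 24/7) = 0 + 8*(-22/7) = 0 - 176/7 = -176/7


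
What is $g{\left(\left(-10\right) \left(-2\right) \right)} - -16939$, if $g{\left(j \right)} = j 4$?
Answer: $17019$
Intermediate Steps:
$g{\left(j \right)} = 4 j$
$g{\left(\left(-10\right) \left(-2\right) \right)} - -16939 = 4 \left(\left(-10\right) \left(-2\right)\right) - -16939 = 4 \cdot 20 + 16939 = 80 + 16939 = 17019$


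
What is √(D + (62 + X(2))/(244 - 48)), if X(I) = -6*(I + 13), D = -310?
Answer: I*√15197/7 ≈ 17.611*I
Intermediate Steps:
X(I) = -78 - 6*I (X(I) = -6*(13 + I) = -78 - 6*I)
√(D + (62 + X(2))/(244 - 48)) = √(-310 + (62 + (-78 - 6*2))/(244 - 48)) = √(-310 + (62 + (-78 - 12))/196) = √(-310 + (62 - 90)*(1/196)) = √(-310 - 28*1/196) = √(-310 - ⅐) = √(-2171/7) = I*√15197/7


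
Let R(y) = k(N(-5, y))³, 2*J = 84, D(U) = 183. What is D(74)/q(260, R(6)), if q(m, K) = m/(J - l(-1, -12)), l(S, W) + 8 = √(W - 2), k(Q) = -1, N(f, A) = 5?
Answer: 915/26 - 183*I*√14/260 ≈ 35.192 - 2.6336*I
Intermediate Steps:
J = 42 (J = (½)*84 = 42)
l(S, W) = -8 + √(-2 + W) (l(S, W) = -8 + √(W - 2) = -8 + √(-2 + W))
R(y) = -1 (R(y) = (-1)³ = -1)
q(m, K) = m/(50 - I*√14) (q(m, K) = m/(42 - (-8 + √(-2 - 12))) = m/(42 - (-8 + √(-14))) = m/(42 - (-8 + I*√14)) = m/(42 + (8 - I*√14)) = m/(50 - I*√14))
D(74)/q(260, R(6)) = 183/((25/1257)*260 + (1/2514)*I*260*√14) = 183/(6500/1257 + 130*I*√14/1257)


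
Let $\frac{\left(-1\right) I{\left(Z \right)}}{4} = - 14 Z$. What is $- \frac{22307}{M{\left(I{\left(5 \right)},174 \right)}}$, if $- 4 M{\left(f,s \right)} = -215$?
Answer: $- \frac{89228}{215} \approx -415.01$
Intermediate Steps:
$I{\left(Z \right)} = 56 Z$ ($I{\left(Z \right)} = - 4 \left(- 14 Z\right) = 56 Z$)
$M{\left(f,s \right)} = \frac{215}{4}$ ($M{\left(f,s \right)} = \left(- \frac{1}{4}\right) \left(-215\right) = \frac{215}{4}$)
$- \frac{22307}{M{\left(I{\left(5 \right)},174 \right)}} = - \frac{22307}{\frac{215}{4}} = \left(-22307\right) \frac{4}{215} = - \frac{89228}{215}$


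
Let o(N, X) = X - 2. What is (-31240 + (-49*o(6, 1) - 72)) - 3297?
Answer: -34560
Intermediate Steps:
o(N, X) = -2 + X
(-31240 + (-49*o(6, 1) - 72)) - 3297 = (-31240 + (-49*(-2 + 1) - 72)) - 3297 = (-31240 + (-49*(-1) - 72)) - 3297 = (-31240 + (49 - 72)) - 3297 = (-31240 - 23) - 3297 = -31263 - 3297 = -34560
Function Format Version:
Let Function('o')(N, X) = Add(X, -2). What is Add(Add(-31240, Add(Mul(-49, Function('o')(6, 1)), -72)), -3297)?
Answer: -34560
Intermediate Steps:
Function('o')(N, X) = Add(-2, X)
Add(Add(-31240, Add(Mul(-49, Function('o')(6, 1)), -72)), -3297) = Add(Add(-31240, Add(Mul(-49, Add(-2, 1)), -72)), -3297) = Add(Add(-31240, Add(Mul(-49, -1), -72)), -3297) = Add(Add(-31240, Add(49, -72)), -3297) = Add(Add(-31240, -23), -3297) = Add(-31263, -3297) = -34560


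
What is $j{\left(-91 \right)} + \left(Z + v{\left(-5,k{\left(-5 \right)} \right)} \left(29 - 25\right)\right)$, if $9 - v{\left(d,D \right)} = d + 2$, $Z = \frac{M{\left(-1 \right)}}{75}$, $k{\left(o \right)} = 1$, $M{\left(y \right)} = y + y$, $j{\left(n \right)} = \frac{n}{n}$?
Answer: $\frac{3673}{75} \approx 48.973$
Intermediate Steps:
$j{\left(n \right)} = 1$
$M{\left(y \right)} = 2 y$
$Z = - \frac{2}{75}$ ($Z = \frac{2 \left(-1\right)}{75} = \left(-2\right) \frac{1}{75} = - \frac{2}{75} \approx -0.026667$)
$v{\left(d,D \right)} = 7 - d$ ($v{\left(d,D \right)} = 9 - \left(d + 2\right) = 9 - \left(2 + d\right) = 7 - d$)
$j{\left(-91 \right)} + \left(Z + v{\left(-5,k{\left(-5 \right)} \right)} \left(29 - 25\right)\right) = 1 - \left(\frac{2}{75} - \left(7 - -5\right) \left(29 - 25\right)\right) = 1 - \left(\frac{2}{75} - \left(7 + 5\right) 4\right) = 1 + \left(- \frac{2}{75} + 12 \cdot 4\right) = 1 + \left(- \frac{2}{75} + 48\right) = 1 + \frac{3598}{75} = \frac{3673}{75}$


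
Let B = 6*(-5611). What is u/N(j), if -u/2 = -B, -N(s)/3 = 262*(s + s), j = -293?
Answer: -5611/38383 ≈ -0.14618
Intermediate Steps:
B = -33666
N(s) = -1572*s (N(s) = -786*(s + s) = -786*2*s = -1572*s)
u = -67332 (u = -(-2)*(-33666) = -2*33666 = -67332)
u/N(j) = -67332/((-1572*(-293))) = -67332/460596 = -67332*1/460596 = -5611/38383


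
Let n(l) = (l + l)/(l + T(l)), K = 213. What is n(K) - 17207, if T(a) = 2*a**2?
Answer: -7347387/427 ≈ -17207.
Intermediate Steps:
n(l) = 2*l/(l + 2*l**2) (n(l) = (l + l)/(l + 2*l**2) = (2*l)/(l + 2*l**2) = 2*l/(l + 2*l**2))
n(K) - 17207 = 2/(1 + 2*213) - 17207 = 2/(1 + 426) - 17207 = 2/427 - 17207 = -7347387/427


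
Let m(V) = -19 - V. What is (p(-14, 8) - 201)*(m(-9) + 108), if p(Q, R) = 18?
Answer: -17934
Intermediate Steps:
(p(-14, 8) - 201)*(m(-9) + 108) = (18 - 201)*((-19 - 1*(-9)) + 108) = -183*((-19 + 9) + 108) = -183*(-10 + 108) = -183*98 = -17934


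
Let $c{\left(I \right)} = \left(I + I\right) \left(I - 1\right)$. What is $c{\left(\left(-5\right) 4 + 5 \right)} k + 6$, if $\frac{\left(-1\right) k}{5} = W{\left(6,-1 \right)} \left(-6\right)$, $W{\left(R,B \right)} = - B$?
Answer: $14406$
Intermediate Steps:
$c{\left(I \right)} = 2 I \left(-1 + I\right)$
$k = 30$ ($k = - 5 \left(-1\right) \left(-1\right) \left(-6\right) = - 5 \cdot 1 \left(-6\right) = \left(-5\right) \left(-6\right) = 30$)
$c{\left(\left(-5\right) 4 + 5 \right)} k + 6 = 2 \left(\left(-5\right) 4 + 5\right) \left(-1 + \left(\left(-5\right) 4 + 5\right)\right) 30 + 6 = 2 \left(-20 + 5\right) \left(-1 + \left(-20 + 5\right)\right) 30 + 6 = 2 \left(-15\right) \left(-1 - 15\right) 30 + 6 = 2 \left(-15\right) \left(-16\right) 30 + 6 = 480 \cdot 30 + 6 = 14400 + 6 = 14406$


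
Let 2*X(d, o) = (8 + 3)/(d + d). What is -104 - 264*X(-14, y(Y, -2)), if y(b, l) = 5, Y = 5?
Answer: -365/7 ≈ -52.143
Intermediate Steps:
X(d, o) = 11/(4*d) (X(d, o) = ((8 + 3)/(d + d))/2 = (11/((2*d)))/2 = (11*(1/(2*d)))/2 = (11/(2*d))/2 = 11/(4*d))
-104 - 264*X(-14, y(Y, -2)) = -104 - 726/(-14) = -104 - 726*(-1)/14 = -104 - 264*(-11/56) = -104 + 363/7 = -365/7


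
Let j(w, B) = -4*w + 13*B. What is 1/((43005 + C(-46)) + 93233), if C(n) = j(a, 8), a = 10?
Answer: 1/136302 ≈ 7.3366e-6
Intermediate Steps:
C(n) = 64 (C(n) = -4*10 + 13*8 = -40 + 104 = 64)
1/((43005 + C(-46)) + 93233) = 1/((43005 + 64) + 93233) = 1/(43069 + 93233) = 1/136302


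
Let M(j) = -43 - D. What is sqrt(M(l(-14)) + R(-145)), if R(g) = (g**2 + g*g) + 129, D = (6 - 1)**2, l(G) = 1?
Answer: 3*sqrt(4679) ≈ 205.21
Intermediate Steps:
D = 25 (D = 5**2 = 25)
M(j) = -68 (M(j) = -43 - 1*25 = -43 - 25 = -68)
R(g) = 129 + 2*g**2 (R(g) = (g**2 + g**2) + 129 = 2*g**2 + 129 = 129 + 2*g**2)
sqrt(M(l(-14)) + R(-145)) = sqrt(-68 + (129 + 2*(-145)**2)) = sqrt(-68 + (129 + 2*21025)) = sqrt(-68 + (129 + 42050)) = sqrt(-68 + 42179) = sqrt(42111) = 3*sqrt(4679)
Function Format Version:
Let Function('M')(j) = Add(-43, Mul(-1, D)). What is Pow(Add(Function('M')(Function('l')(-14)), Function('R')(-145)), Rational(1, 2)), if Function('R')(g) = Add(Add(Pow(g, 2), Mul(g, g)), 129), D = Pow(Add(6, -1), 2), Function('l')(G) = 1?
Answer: Mul(3, Pow(4679, Rational(1, 2))) ≈ 205.21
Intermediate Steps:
D = 25 (D = Pow(5, 2) = 25)
Function('M')(j) = -68 (Function('M')(j) = Add(-43, Mul(-1, 25)) = Add(-43, -25) = -68)
Function('R')(g) = Add(129, Mul(2, Pow(g, 2))) (Function('R')(g) = Add(Add(Pow(g, 2), Pow(g, 2)), 129) = Add(Mul(2, Pow(g, 2)), 129) = Add(129, Mul(2, Pow(g, 2))))
Pow(Add(Function('M')(Function('l')(-14)), Function('R')(-145)), Rational(1, 2)) = Pow(Add(-68, Add(129, Mul(2, Pow(-145, 2)))), Rational(1, 2)) = Pow(Add(-68, Add(129, Mul(2, 21025))), Rational(1, 2)) = Pow(Add(-68, Add(129, 42050)), Rational(1, 2)) = Pow(Add(-68, 42179), Rational(1, 2)) = Pow(42111, Rational(1, 2)) = Mul(3, Pow(4679, Rational(1, 2)))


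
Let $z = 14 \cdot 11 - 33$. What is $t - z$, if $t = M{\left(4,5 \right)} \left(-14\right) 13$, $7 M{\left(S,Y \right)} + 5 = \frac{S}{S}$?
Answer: $-17$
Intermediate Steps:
$M{\left(S,Y \right)} = - \frac{4}{7}$ ($M{\left(S,Y \right)} = - \frac{5}{7} + \frac{S \frac{1}{S}}{7} = - \frac{5}{7} + \frac{1}{7} \cdot 1 = - \frac{5}{7} + \frac{1}{7} = - \frac{4}{7}$)
$t = 104$ ($t = \left(- \frac{4}{7}\right) \left(-14\right) 13 = 8 \cdot 13 = 104$)
$z = 121$ ($z = 154 - 33 = 121$)
$t - z = 104 - 121 = -17$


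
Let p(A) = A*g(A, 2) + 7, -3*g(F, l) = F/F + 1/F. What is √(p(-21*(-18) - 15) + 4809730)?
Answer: √43286541/3 ≈ 2193.1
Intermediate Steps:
g(F, l) = -⅓ - 1/(3*F) (g(F, l) = -(F/F + 1/F)/3 = -(1 + 1/F)/3 = -⅓ - 1/(3*F))
p(A) = 20/3 - A/3 (p(A) = A*((-1 - A)/(3*A)) + 7 = (-⅓ - A/3) + 7 = 20/3 - A/3)
√(p(-21*(-18) - 15) + 4809730) = √((20/3 - (-21*(-18) - 15)/3) + 4809730) = √((20/3 - (378 - 15)/3) + 4809730) = √((20/3 - ⅓*363) + 4809730) = √((20/3 - 121) + 4809730) = √(-343/3 + 4809730) = √(14428847/3) = √43286541/3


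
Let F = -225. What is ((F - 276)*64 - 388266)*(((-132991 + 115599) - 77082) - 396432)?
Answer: 206342518980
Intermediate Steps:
((F - 276)*64 - 388266)*(((-132991 + 115599) - 77082) - 396432) = ((-225 - 276)*64 - 388266)*(((-132991 + 115599) - 77082) - 396432) = (-501*64 - 388266)*((-17392 - 77082) - 396432) = (-32064 - 388266)*(-94474 - 396432) = -420330*(-490906) = 206342518980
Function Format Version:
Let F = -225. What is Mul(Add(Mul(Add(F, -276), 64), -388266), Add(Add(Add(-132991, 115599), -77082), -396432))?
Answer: 206342518980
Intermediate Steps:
Mul(Add(Mul(Add(F, -276), 64), -388266), Add(Add(Add(-132991, 115599), -77082), -396432)) = Mul(Add(Mul(Add(-225, -276), 64), -388266), Add(Add(Add(-132991, 115599), -77082), -396432)) = Mul(Add(Mul(-501, 64), -388266), Add(Add(-17392, -77082), -396432)) = Mul(Add(-32064, -388266), Add(-94474, -396432)) = Mul(-420330, -490906) = 206342518980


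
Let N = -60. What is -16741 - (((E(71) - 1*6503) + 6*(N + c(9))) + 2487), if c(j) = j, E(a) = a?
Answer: -12490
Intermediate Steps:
-16741 - (((E(71) - 1*6503) + 6*(N + c(9))) + 2487) = -16741 - (((71 - 1*6503) + 6*(-60 + 9)) + 2487) = -16741 - (((71 - 6503) + 6*(-51)) + 2487) = -16741 - ((-6432 - 306) + 2487) = -16741 - (-6738 + 2487) = -16741 - 1*(-4251) = -16741 + 4251 = -12490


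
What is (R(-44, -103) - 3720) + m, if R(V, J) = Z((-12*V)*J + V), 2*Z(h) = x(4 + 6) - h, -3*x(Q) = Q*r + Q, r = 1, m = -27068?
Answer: -10732/3 ≈ -3577.3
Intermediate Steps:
x(Q) = -2*Q/3 (x(Q) = -(Q*1 + Q)/3 = -(Q + Q)/3 = -2*Q/3)
Z(h) = -10/3 - h/2 (Z(h) = (-2*(4 + 6)/3 - h)/2 = (-2/3*10 - h)/2 = (-20/3 - h)/2 = -10/3 - h/2)
R(V, J) = -10/3 - V/2 + 6*J*V (R(V, J) = -10/3 - ((-12*V)*J + V)/2 = -10/3 - (-12*J*V + V)/2 = -10/3 - (V - 12*J*V)/2 = -10/3 + (-V/2 + 6*J*V) = -10/3 - V/2 + 6*J*V)
(R(-44, -103) - 3720) + m = ((-10/3 + (1/2)*(-44)*(-1 + 12*(-103))) - 3720) - 27068 = ((-10/3 + (1/2)*(-44)*(-1 - 1236)) - 3720) - 27068 = ((-10/3 + (1/2)*(-44)*(-1237)) - 3720) - 27068 = ((-10/3 + 27214) - 3720) - 27068 = (81632/3 - 3720) - 27068 = 70472/3 - 27068 = -10732/3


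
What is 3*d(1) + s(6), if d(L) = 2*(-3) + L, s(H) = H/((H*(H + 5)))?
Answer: -164/11 ≈ -14.909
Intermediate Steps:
s(H) = 1/(5 + H) (s(H) = H/((H*(5 + H))) = H*(1/(H*(5 + H))) = 1/(5 + H))
d(L) = -6 + L
3*d(1) + s(6) = 3*(-6 + 1) + 1/(5 + 6) = 3*(-5) + 1/11 = -15 + 1/11 = -164/11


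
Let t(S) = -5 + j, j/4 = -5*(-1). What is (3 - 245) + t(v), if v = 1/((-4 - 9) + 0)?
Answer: -227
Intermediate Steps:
j = 20 (j = 4*(-5*(-1)) = 4*5 = 20)
v = -1/13 (v = 1/(-13 + 0) = 1/(-13) = -1/13 ≈ -0.076923)
t(S) = 15 (t(S) = -5 + 20 = 15)
(3 - 245) + t(v) = (3 - 245) + 15 = -242 + 15 = -227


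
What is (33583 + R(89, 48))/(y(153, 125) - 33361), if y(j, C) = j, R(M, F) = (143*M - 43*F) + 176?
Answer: -3173/2372 ≈ -1.3377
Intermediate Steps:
R(M, F) = 176 - 43*F + 143*M (R(M, F) = (-43*F + 143*M) + 176 = 176 - 43*F + 143*M)
(33583 + R(89, 48))/(y(153, 125) - 33361) = (33583 + (176 - 43*48 + 143*89))/(153 - 33361) = (33583 + (176 - 2064 + 12727))/(-33208) = (33583 + 10839)*(-1/33208) = 44422*(-1/33208) = -3173/2372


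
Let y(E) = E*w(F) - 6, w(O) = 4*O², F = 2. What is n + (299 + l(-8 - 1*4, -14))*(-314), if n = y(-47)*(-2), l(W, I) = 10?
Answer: -95510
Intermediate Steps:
y(E) = -6 + 16*E (y(E) = E*(4*2²) - 6 = E*(4*4) - 6 = E*16 - 6 = 16*E - 6 = -6 + 16*E)
n = 1516 (n = (-6 + 16*(-47))*(-2) = (-6 - 752)*(-2) = -758*(-2) = 1516)
n + (299 + l(-8 - 1*4, -14))*(-314) = 1516 + (299 + 10)*(-314) = 1516 + 309*(-314) = 1516 - 97026 = -95510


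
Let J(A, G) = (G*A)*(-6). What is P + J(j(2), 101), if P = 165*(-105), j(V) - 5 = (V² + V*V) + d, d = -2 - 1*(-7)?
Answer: -28233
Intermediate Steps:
d = 5 (d = -2 + 7 = 5)
j(V) = 10 + 2*V² (j(V) = 5 + ((V² + V*V) + 5) = 5 + ((V² + V²) + 5) = 5 + (2*V² + 5) = 5 + (5 + 2*V²) = 10 + 2*V²)
J(A, G) = -6*A*G (J(A, G) = (A*G)*(-6) = -6*A*G)
P = -17325
P + J(j(2), 101) = -17325 - 6*(10 + 2*2²)*101 = -17325 - 6*(10 + 2*4)*101 = -17325 - 6*(10 + 8)*101 = -17325 - 6*18*101 = -17325 - 10908 = -28233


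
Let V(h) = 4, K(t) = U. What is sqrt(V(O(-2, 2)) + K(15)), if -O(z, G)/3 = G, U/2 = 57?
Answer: sqrt(118) ≈ 10.863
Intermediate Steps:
U = 114 (U = 2*57 = 114)
K(t) = 114
O(z, G) = -3*G
sqrt(V(O(-2, 2)) + K(15)) = sqrt(4 + 114) = sqrt(118)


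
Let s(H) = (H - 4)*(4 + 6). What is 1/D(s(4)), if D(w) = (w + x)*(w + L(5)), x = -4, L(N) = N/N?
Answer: -¼ ≈ -0.25000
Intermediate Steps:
s(H) = -40 + 10*H (s(H) = (-4 + H)*10 = -40 + 10*H)
L(N) = 1
D(w) = (1 + w)*(-4 + w) (D(w) = (w - 4)*(w + 1) = (-4 + w)*(1 + w) = (1 + w)*(-4 + w))
1/D(s(4)) = 1/(-4 + (-40 + 10*4)² - 3*(-40 + 10*4)) = 1/(-4 + (-40 + 40)² - 3*(-40 + 40)) = 1/(-4 + 0² - 3*0) = 1/(-4 + 0 + 0) = 1/(-4) = -¼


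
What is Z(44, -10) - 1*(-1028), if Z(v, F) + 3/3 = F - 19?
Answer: 998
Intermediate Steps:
Z(v, F) = -20 + F (Z(v, F) = -1 + (F - 19) = -1 + (-19 + F) = -20 + F)
Z(44, -10) - 1*(-1028) = (-20 - 10) - 1*(-1028) = -30 + 1028 = 998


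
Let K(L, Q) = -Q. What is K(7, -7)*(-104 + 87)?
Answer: -119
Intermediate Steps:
K(7, -7)*(-104 + 87) = (-1*(-7))*(-104 + 87) = 7*(-17) = -119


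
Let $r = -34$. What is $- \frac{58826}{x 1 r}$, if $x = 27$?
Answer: $\frac{29413}{459} \approx 64.081$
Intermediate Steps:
$- \frac{58826}{x 1 r} = - \frac{58826}{27 \cdot 1 \left(-34\right)} = - \frac{58826}{27 \left(-34\right)} = - \frac{58826}{-918} = \left(-58826\right) \left(- \frac{1}{918}\right) = \frac{29413}{459}$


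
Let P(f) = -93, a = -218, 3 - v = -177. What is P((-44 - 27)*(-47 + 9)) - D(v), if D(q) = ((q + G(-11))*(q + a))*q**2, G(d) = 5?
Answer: 227771907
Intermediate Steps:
v = 180 (v = 3 - 1*(-177) = 3 + 177 = 180)
D(q) = q**2*(-218 + q)*(5 + q) (D(q) = ((q + 5)*(q - 218))*q**2 = ((5 + q)*(-218 + q))*q**2 = ((-218 + q)*(5 + q))*q**2 = q**2*(-218 + q)*(5 + q))
P((-44 - 27)*(-47 + 9)) - D(v) = -93 - 180**2*(-1090 + 180**2 - 213*180) = -93 - 32400*(-1090 + 32400 - 38340) = -93 - 32400*(-7030) = -93 - 1*(-227772000) = -93 + 227772000 = 227771907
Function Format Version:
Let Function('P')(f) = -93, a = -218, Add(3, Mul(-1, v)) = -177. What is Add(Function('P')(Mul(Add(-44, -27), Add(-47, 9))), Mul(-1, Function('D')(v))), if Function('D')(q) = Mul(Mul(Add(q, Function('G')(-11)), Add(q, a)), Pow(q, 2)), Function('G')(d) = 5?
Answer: 227771907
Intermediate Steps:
v = 180 (v = Add(3, Mul(-1, -177)) = Add(3, 177) = 180)
Function('D')(q) = Mul(Pow(q, 2), Add(-218, q), Add(5, q)) (Function('D')(q) = Mul(Mul(Add(q, 5), Add(q, -218)), Pow(q, 2)) = Mul(Mul(Add(5, q), Add(-218, q)), Pow(q, 2)) = Mul(Mul(Add(-218, q), Add(5, q)), Pow(q, 2)) = Mul(Pow(q, 2), Add(-218, q), Add(5, q)))
Add(Function('P')(Mul(Add(-44, -27), Add(-47, 9))), Mul(-1, Function('D')(v))) = Add(-93, Mul(-1, Mul(Pow(180, 2), Add(-1090, Pow(180, 2), Mul(-213, 180))))) = Add(-93, Mul(-1, Mul(32400, Add(-1090, 32400, -38340)))) = Add(-93, Mul(-1, Mul(32400, -7030))) = Add(-93, Mul(-1, -227772000)) = Add(-93, 227772000) = 227771907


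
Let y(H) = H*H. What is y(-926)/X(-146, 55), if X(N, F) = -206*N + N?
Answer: 428738/14965 ≈ 28.649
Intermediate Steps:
X(N, F) = -205*N
y(H) = H**2
y(-926)/X(-146, 55) = (-926)**2/((-205*(-146))) = 857476/29930 = 857476*(1/29930) = 428738/14965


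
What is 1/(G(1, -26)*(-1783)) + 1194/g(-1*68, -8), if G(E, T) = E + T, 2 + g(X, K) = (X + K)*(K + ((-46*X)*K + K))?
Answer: 9187598/14137986475 ≈ 0.00064985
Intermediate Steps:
g(X, K) = -2 + (K + X)*(2*K - 46*K*X) (g(X, K) = -2 + (X + K)*(K + ((-46*X)*K + K)) = -2 + (K + X)*(K + (-46*K*X + K)) = -2 + (K + X)*(K + (K - 46*K*X)) = -2 + (K + X)*(2*K - 46*K*X))
1/(G(1, -26)*(-1783)) + 1194/g(-1*68, -8) = 1/((1 - 26)*(-1783)) + 1194/(-2 + 2*(-8)**2 - 46*(-8)*(-1*68)**2 - 46*(-1*68)*(-8)**2 + 2*(-8)*(-1*68)) = -1/1783/(-25) + 1194/(-2 + 2*64 - 46*(-8)*(-68)**2 - 46*(-68)*64 + 2*(-8)*(-68)) = -1/25*(-1/1783) + 1194/(-2 + 128 - 46*(-8)*4624 + 200192 + 1088) = 1/44575 + 1194/(-2 + 128 + 1701632 + 200192 + 1088) = 1/44575 + 1194/1903038 = 1/44575 + 1194*(1/1903038) = 1/44575 + 199/317173 = 9187598/14137986475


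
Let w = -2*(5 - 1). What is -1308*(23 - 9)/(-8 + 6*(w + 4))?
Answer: 2289/4 ≈ 572.25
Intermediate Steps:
w = -8 (w = -2*4 = -8)
-1308*(23 - 9)/(-8 + 6*(w + 4)) = -1308*(23 - 9)/(-8 + 6*(-8 + 4)) = -18312/(-8 + 6*(-4)) = -18312/(-8 - 24) = -18312/(-32) = -18312*(-1)/32 = -1308*(-7/16) = 2289/4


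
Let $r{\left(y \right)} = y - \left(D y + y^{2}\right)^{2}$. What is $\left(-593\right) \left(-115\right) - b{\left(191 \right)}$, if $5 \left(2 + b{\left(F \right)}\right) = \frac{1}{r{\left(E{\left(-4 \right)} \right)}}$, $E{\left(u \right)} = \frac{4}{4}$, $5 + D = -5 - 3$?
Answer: $\frac{48760856}{715} \approx 68197.0$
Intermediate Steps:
$D = -13$ ($D = -5 - 8 = -13$)
$E{\left(u \right)} = 1$ ($E{\left(u \right)} = 4 \cdot \frac{1}{4} = 1$)
$r{\left(y \right)} = y - \left(y^{2} - 13 y\right)^{2}$ ($r{\left(y \right)} = y - \left(- 13 y + y^{2}\right)^{2} = y - \left(y^{2} - 13 y\right)^{2}$)
$b{\left(F \right)} = - \frac{1431}{715}$ ($b{\left(F \right)} = -2 + \frac{1}{5 \left(1 - 1^{2} \left(-13 + 1\right)^{2}\right)} = -2 + \frac{1}{5 \left(1 - 1 \left(-12\right)^{2}\right)} = -2 + \frac{1}{5 \left(1 - 1 \cdot 144\right)} = -2 + \frac{1}{5 \left(1 - 144\right)} = -2 + \frac{1}{5 \left(-143\right)} = -2 + \frac{1}{5} \left(- \frac{1}{143}\right) = -2 - \frac{1}{715} = - \frac{1431}{715}$)
$\left(-593\right) \left(-115\right) - b{\left(191 \right)} = \left(-593\right) \left(-115\right) - - \frac{1431}{715} = 68195 + \frac{1431}{715} = \frac{48760856}{715}$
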